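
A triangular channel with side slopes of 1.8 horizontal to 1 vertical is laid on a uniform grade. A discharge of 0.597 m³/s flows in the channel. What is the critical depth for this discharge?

y_c = 0.468 m

At critical depth, Q² T / (g A³) = 1, i.e. A³/T = Q²/g = 0.597²/9.81 = 0.03633.
Trying y = 0.562 m: A³/T = 0.09082 — high.
Trying y = 0.357 m: A³/T = 0.009394 — low.
Trying y = 0.468 m: A³/T = 0.03637 — matches.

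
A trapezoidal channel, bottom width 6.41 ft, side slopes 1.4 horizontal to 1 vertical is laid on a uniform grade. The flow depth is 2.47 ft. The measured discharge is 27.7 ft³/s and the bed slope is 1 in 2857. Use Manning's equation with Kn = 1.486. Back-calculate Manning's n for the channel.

n = 0.0339

With bottom width b = 6.41 ft and side slope z = 1.4: A = (b + zy)y = (6.41 + 1.4×2.47)×2.47 = 24.37 ft²; P = b + 2y√(1+z²) = 6.41 + 2×2.47×1.72 = 14.91 ft.
Hydraulic radius R = A/P = 24.37/14.91 = 1.635 ft.
Rearranging Manning's equation: n = (1.486/Q) A R^(2/3) S^(1/2) = (1.486/27.7) × 24.37 × 1.635^(2/3) × √0.00035 = 0.0339.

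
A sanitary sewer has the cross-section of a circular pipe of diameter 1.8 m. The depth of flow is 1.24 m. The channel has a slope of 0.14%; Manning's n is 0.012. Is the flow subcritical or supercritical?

subcritical

For a circular section of diameter D = 1.8 m at depth y = 1.24 m, the central angle is θ = 2 arccos(1 − 2y/D) = 3.916 rad. Then A = (D²/8)(θ − sin θ) = 1.869 m² and P = Dθ/2 = 3.525 m.
Hydraulic radius R = A/P = 1.869/3.525 = 0.5304 m.
V = (1/n) R^(2/3) √S = (1/0.012) × 0.5304^(2/3) × √0.0014 = 2.043 m/s. Hydraulic depth D_h = A/T = 1.869/1.667 = 1.122 m.
Froude number Fr = V/√(g·D_h) = 2.043/√(9.81×1.122) = 0.616, which is less than 1, so the flow is subcritical.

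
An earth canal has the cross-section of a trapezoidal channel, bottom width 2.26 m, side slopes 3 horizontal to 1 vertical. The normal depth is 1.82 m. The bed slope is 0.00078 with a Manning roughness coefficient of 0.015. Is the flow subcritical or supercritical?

subcritical

With bottom width b = 2.26 m and side slope z = 3: A = (b + zy)y = (2.26 + 3×1.82)×1.82 = 14.05 m²; P = b + 2y√(1+z²) = 2.26 + 2×1.82×3.162 = 13.77 m.
Hydraulic radius R = A/P = 14.05/13.77 = 1.02 m.
V = (1/n) R^(2/3) √S = (1/0.015) × 1.02^(2/3) × √0.00078 = 1.887 m/s. Hydraulic depth D_h = A/T = 14.05/13.18 = 1.066 m.
Froude number Fr = V/√(g·D_h) = 1.887/√(9.81×1.066) = 0.584, which is less than 1, so the flow is subcritical.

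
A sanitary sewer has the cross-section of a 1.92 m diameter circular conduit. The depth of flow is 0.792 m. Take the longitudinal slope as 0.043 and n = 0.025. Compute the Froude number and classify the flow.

For a circular section of diameter D = 1.92 m at depth y = 0.792 m, the central angle is θ = 2 arccos(1 − 2y/D) = 2.79 rad. Then A = (D²/8)(θ − sin θ) = 1.127 m² and P = Dθ/2 = 2.678 m.
Hydraulic radius R = A/P = 1.127/2.678 = 0.4207 m.
V = (1/n) R^(2/3) √S = (1/0.025) × 0.4207^(2/3) × √0.043 = 4.657 m/s. Hydraulic depth D_h = A/T = 1.127/1.89 = 0.596 m.
Froude number Fr = V/√(g·D_h) = 4.657/√(9.81×0.596) = 1.93, which is greater than 1, so the flow is supercritical.

supercritical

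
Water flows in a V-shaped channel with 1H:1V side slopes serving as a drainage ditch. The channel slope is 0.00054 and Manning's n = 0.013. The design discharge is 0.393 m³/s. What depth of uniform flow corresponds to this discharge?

Manning's equation rearranged: A R^(2/3) = nQ / (1·√S) = 0.013 × 0.393 / (√0.00054) = 0.2199.
Trying y = 0.873 m: A R^(2/3) = 0.3481 — over.
Trying y = 0.579 m: A R^(2/3) = 0.1164 — short.
Trying y = 0.735 m: A R^(2/3) = 0.22 — ≈ 0.2199.

y_n = 0.735 m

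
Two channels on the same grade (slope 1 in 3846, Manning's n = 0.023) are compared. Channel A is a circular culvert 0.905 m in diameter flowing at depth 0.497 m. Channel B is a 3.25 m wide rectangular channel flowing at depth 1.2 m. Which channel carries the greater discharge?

Channel A: For a circular section of diameter D = 0.905 m at depth y = 0.497 m, the central angle is θ = 2 arccos(1 − 2y/D) = 3.339 rad. Then A = (D²/8)(θ − sin θ) = 0.3618 m² and P = Dθ/2 = 1.511 m. Hydraulic radius R = A/P = 0.3618/1.511 = 0.2395 m. Q_A = (1/0.023)·0.3618·0.2395^(2/3)·√0.00026 = 0.09784 m³/s.
Channel B: Flow area A = b·y = 3.25 × 1.2 = 3.9 m². Wetted perimeter P = b + 2y = 3.25 + 2×1.2 = 5.65 m. Hydraulic radius R = A/P = 3.9/5.65 = 0.6903 m. Q_B = (1/0.023)·3.9·0.6903^(2/3)·√0.00026 = 2.136 m³/s.
Q_A = 0.09784 m³/s vs Q_B = 2.136 m³/s, so channel B carries more.

channel B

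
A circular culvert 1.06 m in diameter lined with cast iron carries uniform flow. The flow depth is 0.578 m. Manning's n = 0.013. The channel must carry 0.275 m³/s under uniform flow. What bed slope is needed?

S = 0.000289

For a circular section of diameter D = 1.06 m at depth y = 0.578 m, the central angle is θ = 2 arccos(1 − 2y/D) = 3.323 rad. Then A = (D²/8)(θ − sin θ) = 0.492 m² and P = Dθ/2 = 1.761 m.
Hydraulic radius R = A/P = 0.492/1.761 = 0.2794 m.
From Manning's equation, S = [nQ / (1 A R^(2/3))]² = [0.013 × 0.275 / (1 × 0.492 × 0.2794^(2/3))]² = 0.000289.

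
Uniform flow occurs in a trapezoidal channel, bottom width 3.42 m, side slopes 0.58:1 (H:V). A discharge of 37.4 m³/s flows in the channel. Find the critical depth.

At critical depth, Q² T / (g A³) = 1, i.e. A³/T = Q²/g = 37.4²/9.81 = 142.6.
Trying y = 2.61 m: A³/T = 331.2 — over.
Trying y = 2.04 m: A³/T = 143.1 — matches.

y_c = 2.04 m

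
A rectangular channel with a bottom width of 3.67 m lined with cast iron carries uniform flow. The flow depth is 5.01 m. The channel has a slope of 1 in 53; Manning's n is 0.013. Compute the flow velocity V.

Flow area A = b·y = 3.67 × 5.01 = 18.39 m². Wetted perimeter P = b + 2y = 3.67 + 2×5.01 = 13.69 m.
Hydraulic radius R = A/P = 18.39/13.69 = 1.343 m.
From Manning's equation, V = (1/n) R^(2/3) S^(1/2) = (1/0.013) × 1.343^(2/3) × 0.01887^(1/2) = 12.9 m/s.

V = 12.9 m/s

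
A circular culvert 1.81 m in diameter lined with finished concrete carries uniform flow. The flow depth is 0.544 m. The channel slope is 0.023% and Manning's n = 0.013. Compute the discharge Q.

Q = 0.348 m³/s

For a circular section of diameter D = 1.81 m at depth y = 0.544 m, the central angle is θ = 2 arccos(1 − 2y/D) = 2.321 rad. Then A = (D²/8)(θ − sin θ) = 0.6509 m² and P = Dθ/2 = 2.1 m.
Hydraulic radius R = A/P = 0.6509/2.1 = 0.3099 m.
Manning's equation: Q = (1/n) A R^(2/3) S^(1/2) = (1/0.013) × 0.6509 × 0.3099^(2/3) × 0.00023^(1/2) = 0.348 m³/s.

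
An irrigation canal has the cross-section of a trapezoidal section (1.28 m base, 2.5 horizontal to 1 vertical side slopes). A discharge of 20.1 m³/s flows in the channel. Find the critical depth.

At critical depth, Q² T / (g A³) = 1, i.e. A³/T = Q²/g = 20.1²/9.81 = 41.18.
Try y = 1.28 m: A³/T = 24.55 — too small.
Try y = 1.59 m: A³/T = 63.2 — too large.
Try y = 1.44 m: A³/T = 40.92 — matches.

y_c = 1.44 m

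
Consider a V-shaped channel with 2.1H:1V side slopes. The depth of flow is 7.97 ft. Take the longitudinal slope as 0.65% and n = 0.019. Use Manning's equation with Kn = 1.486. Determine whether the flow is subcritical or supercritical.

supercritical

For a triangular section with side slope z = 2.1: A = zy² = 2.1×7.97² = 133.4 ft²; P = 2y√(1+z²) = 2×7.97×2.326 = 37.08 ft.
Hydraulic radius R = A/P = 133.4/37.08 = 3.598 ft.
V = (1.486/n) R^(2/3) √S = (1.486/0.019) × 3.598^(2/3) × √0.0065 = 14.81 ft/s. Hydraulic depth D_h = A/T = 133.4/33.47 = 3.985 ft.
Froude number Fr = V/√(g·D_h) = 14.81/√(32.2×3.985) = 1.31, which is greater than 1, so the flow is supercritical.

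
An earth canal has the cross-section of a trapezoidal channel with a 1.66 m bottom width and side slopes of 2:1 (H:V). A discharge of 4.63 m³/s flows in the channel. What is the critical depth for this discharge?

At critical depth, Q² T / (g A³) = 1, i.e. A³/T = Q²/g = 4.63²/9.81 = 2.185.
Try y = 0.883 m: A³/T = 5.332 — too large.
Try y = 0.698 m: A³/T = 2.18 — ≈ 2.185.

y_c = 0.698 m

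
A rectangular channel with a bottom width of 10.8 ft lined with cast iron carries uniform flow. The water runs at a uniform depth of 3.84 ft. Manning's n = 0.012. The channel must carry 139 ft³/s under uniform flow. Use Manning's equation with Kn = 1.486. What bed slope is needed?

S = 0.000249

Flow area A = b·y = 10.8 × 3.84 = 41.47 ft². Wetted perimeter P = b + 2y = 10.8 + 2×3.84 = 18.48 ft.
Hydraulic radius R = A/P = 41.47/18.48 = 2.244 ft.
From Manning's equation, S = [nQ / (1.486 A R^(2/3))]² = [0.012 × 139 / (1.486 × 41.47 × 2.244^(2/3))]² = 0.000249.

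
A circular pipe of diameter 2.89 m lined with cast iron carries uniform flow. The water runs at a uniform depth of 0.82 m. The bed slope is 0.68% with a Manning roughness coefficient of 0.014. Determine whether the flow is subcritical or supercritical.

For a circular section of diameter D = 2.89 m at depth y = 0.82 m, the central angle is θ = 2 arccos(1 − 2y/D) = 2.247 rad. Then A = (D²/8)(θ − sin θ) = 1.532 m² and P = Dθ/2 = 3.247 m.
Hydraulic radius R = A/P = 1.532/3.247 = 0.4717 m.
V = (1/n) R^(2/3) √S = (1/0.014) × 0.4717^(2/3) × √0.0068 = 3.569 m/s. Hydraulic depth D_h = A/T = 1.532/2.606 = 0.5878 m.
Froude number Fr = V/√(g·D_h) = 3.569/√(9.81×0.5878) = 1.49, which is greater than 1, so the flow is supercritical.

supercritical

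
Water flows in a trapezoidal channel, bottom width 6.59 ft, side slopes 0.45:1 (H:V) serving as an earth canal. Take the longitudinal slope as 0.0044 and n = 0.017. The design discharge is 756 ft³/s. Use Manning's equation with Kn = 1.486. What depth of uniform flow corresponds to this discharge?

y_n = 6.58 ft

Manning's equation rearranged: A R^(2/3) = nQ / (1.486·√S) = 0.017 × 756 / (1.486 × √0.0044) = 130.4.
At y = 7.34 ft: A R^(2/3) = 157.7 — high.
At y = 4.77 ft: A R^(2/3) = 75.61 — low.
At y = 6.58 ft: A R^(2/3) = 130.4 — close enough.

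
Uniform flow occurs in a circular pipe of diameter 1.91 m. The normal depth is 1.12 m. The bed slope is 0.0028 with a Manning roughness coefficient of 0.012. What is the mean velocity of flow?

For a circular section of diameter D = 1.91 m at depth y = 1.12 m, the central angle is θ = 2 arccos(1 − 2y/D) = 3.489 rad. Then A = (D²/8)(θ − sin θ) = 1.746 m² and P = Dθ/2 = 3.332 m.
Hydraulic radius R = A/P = 1.746/3.332 = 0.5241 m.
From Manning's equation, V = (1/n) R^(2/3) S^(1/2) = (1/0.012) × 0.5241^(2/3) × 0.0028^(1/2) = 2.87 m/s.

V = 2.87 m/s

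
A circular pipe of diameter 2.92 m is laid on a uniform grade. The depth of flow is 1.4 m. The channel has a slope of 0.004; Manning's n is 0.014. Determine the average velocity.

V = 3.6 m/s

For a circular section of diameter D = 2.92 m at depth y = 1.4 m, the central angle is θ = 2 arccos(1 − 2y/D) = 3.059 rad. Then A = (D²/8)(θ − sin θ) = 3.173 m² and P = Dθ/2 = 4.467 m.
Hydraulic radius R = A/P = 3.173/4.467 = 0.7104 m.
From Manning's equation, V = (1/n) R^(2/3) S^(1/2) = (1/0.014) × 0.7104^(2/3) × 0.004^(1/2) = 3.6 m/s.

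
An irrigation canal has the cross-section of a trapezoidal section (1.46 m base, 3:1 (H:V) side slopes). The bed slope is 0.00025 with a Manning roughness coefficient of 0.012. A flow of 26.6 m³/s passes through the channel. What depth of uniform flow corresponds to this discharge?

y_n = 2.23 m

Manning's equation rearranged: A R^(2/3) = nQ / (1·√S) = 0.012 × 26.6 / (√0.00025) = 20.19.
Try y = 2.5 m: A R^(2/3) = 26.64 — too large.
Try y = 1.53 m: A R^(2/3) = 8.183 — too small.
Try y = 2.23 m: A R^(2/3) = 20.15 — close enough.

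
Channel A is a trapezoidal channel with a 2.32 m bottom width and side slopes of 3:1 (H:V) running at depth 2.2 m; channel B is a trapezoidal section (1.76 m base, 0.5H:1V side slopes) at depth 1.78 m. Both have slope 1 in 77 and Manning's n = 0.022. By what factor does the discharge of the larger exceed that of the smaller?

5.38

Channel A: With bottom width b = 2.32 m and side slope z = 3: A = (b + zy)y = (2.32 + 3×2.2)×2.2 = 19.62 m²; P = b + 2y√(1+z²) = 2.32 + 2×2.2×3.162 = 16.23 m. Hydraulic radius R = A/P = 19.62/16.23 = 1.209 m. Q_A = (1/0.022)·19.62·1.209^(2/3)·√0.01299 = 115.4 m³/s.
Channel B: With bottom width b = 1.76 m and side slope z = 0.5: A = (b + zy)y = (1.76 + 0.5×1.78)×1.78 = 4.717 m²; P = b + 2y√(1+z²) = 1.76 + 2×1.78×1.118 = 5.74 m. Hydraulic radius R = A/P = 4.717/5.74 = 0.8217 m. Q_B = (1/0.022)·4.717·0.8217^(2/3)·√0.01299 = 21.44 m³/s.
The larger discharge is 115.4 m³/s and the smaller is 21.44 m³/s; the ratio is 5.38.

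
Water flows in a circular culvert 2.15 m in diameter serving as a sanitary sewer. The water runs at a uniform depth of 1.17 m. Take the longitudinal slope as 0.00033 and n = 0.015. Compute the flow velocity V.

For a circular section of diameter D = 2.15 m at depth y = 1.17 m, the central angle is θ = 2 arccos(1 − 2y/D) = 3.319 rad. Then A = (D²/8)(θ − sin θ) = 2.019 m² and P = Dθ/2 = 3.567 m.
Hydraulic radius R = A/P = 2.019/3.567 = 0.566 m.
From Manning's equation, V = (1/n) R^(2/3) S^(1/2) = (1/0.015) × 0.566^(2/3) × 0.00033^(1/2) = 0.829 m/s.

V = 0.829 m/s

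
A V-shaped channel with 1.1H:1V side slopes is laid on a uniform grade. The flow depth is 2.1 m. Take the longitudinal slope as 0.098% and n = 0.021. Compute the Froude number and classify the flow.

For a triangular section with side slope z = 1.1: A = zy² = 1.1×2.1² = 4.851 m²; P = 2y√(1+z²) = 2×2.1×1.487 = 6.244 m.
Hydraulic radius R = A/P = 4.851/6.244 = 0.7769 m.
V = (1/n) R^(2/3) √S = (1/0.021) × 0.7769^(2/3) × √0.00098 = 1.26 m/s. Hydraulic depth D_h = A/T = 4.851/4.62 = 1.05 m.
Froude number Fr = V/√(g·D_h) = 1.26/√(9.81×1.05) = 0.393, which is less than 1, so the flow is subcritical.

subcritical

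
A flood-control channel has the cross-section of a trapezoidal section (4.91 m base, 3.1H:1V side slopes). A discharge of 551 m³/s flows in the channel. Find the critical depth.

At critical depth, Q² T / (g A³) = 1, i.e. A³/T = Q²/g = 551²/9.81 = 30950.
Try y = 5.79 m: A³/T = 56810 — too large.
Try y = 4.33 m: A³/T = 15750 — too small.
Try y = 5.05 m: A³/T = 30930 — close enough.

y_c = 5.05 m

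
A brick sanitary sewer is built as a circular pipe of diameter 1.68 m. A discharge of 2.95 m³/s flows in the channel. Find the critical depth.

y_c = 0.86 m

At critical depth, Q² T / (g A³) = 1, i.e. A³/T = Q²/g = 2.95²/9.81 = 0.8871.
Try y = 1.01 m: A³/T = 1.639 — over.
Try y = 0.86 m: A³/T = 0.8867 — close enough.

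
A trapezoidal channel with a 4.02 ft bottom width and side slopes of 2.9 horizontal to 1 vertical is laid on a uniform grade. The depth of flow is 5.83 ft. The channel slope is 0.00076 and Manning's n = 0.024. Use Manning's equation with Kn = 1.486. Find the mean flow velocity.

V = 3.6 ft/s

With bottom width b = 4.02 ft and side slope z = 2.9: A = (b + zy)y = (4.02 + 2.9×5.83)×5.83 = 122 ft²; P = b + 2y√(1+z²) = 4.02 + 2×5.83×3.068 = 39.79 ft.
Hydraulic radius R = A/P = 122/39.79 = 3.066 ft.
From Manning's equation, V = (1.486/n) R^(2/3) S^(1/2) = (1.486/0.024) × 3.066^(2/3) × 0.00076^(1/2) = 3.6 ft/s.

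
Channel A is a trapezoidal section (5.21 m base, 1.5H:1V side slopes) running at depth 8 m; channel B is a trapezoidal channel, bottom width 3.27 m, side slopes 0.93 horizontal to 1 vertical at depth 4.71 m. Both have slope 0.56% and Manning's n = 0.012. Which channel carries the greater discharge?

channel A

Channel A: With bottom width b = 5.21 m and side slope z = 1.5: A = (b + zy)y = (5.21 + 1.5×8)×8 = 137.7 m²; P = b + 2y√(1+z²) = 5.21 + 2×8×1.803 = 34.05 m. Hydraulic radius R = A/P = 137.7/34.05 = 4.043 m. Q_A = (1/0.012)·137.7·4.043^(2/3)·√0.0056 = 2179 m³/s.
Channel B: With bottom width b = 3.27 m and side slope z = 0.93: A = (b + zy)y = (3.27 + 0.93×4.71)×4.71 = 36.03 m²; P = b + 2y√(1+z²) = 3.27 + 2×4.71×1.366 = 16.13 m. Hydraulic radius R = A/P = 36.03/16.13 = 2.233 m. Q_B = (1/0.012)·36.03·2.233^(2/3)·√0.0056 = 383.9 m³/s.
Q_A = 2179 m³/s vs Q_B = 383.9 m³/s, so channel A carries more.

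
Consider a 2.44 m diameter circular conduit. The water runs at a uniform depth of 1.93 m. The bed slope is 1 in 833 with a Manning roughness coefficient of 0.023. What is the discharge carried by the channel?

Q = 4.9 m³/s

For a circular section of diameter D = 2.44 m at depth y = 1.93 m, the central angle is θ = 2 arccos(1 − 2y/D) = 4.384 rad. Then A = (D²/8)(θ − sin θ) = 3.967 m² and P = Dθ/2 = 5.348 m.
Hydraulic radius R = A/P = 3.967/5.348 = 0.7417 m.
Manning's equation: Q = (1/n) A R^(2/3) S^(1/2) = (1/0.023) × 3.967 × 0.7417^(2/3) × 0.0012^(1/2) = 4.9 m³/s.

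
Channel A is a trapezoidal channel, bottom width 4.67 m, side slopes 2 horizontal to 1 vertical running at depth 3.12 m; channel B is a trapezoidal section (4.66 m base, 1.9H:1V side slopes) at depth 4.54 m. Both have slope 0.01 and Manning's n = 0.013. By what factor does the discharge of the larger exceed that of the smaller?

Channel A: With bottom width b = 4.67 m and side slope z = 2: A = (b + zy)y = (4.67 + 2×3.12)×3.12 = 34.04 m²; P = b + 2y√(1+z²) = 4.67 + 2×3.12×2.236 = 18.62 m. Hydraulic radius R = A/P = 34.04/18.62 = 1.828 m. Q_A = (1/0.013)·34.04·1.828^(2/3)·√0.01 = 391.4 m³/s.
Channel B: With bottom width b = 4.66 m and side slope z = 1.9: A = (b + zy)y = (4.66 + 1.9×4.54)×4.54 = 60.32 m²; P = b + 2y√(1+z²) = 4.66 + 2×4.54×2.147 = 24.16 m. Hydraulic radius R = A/P = 60.32/24.16 = 2.497 m. Q_B = (1/0.013)·60.32·2.497^(2/3)·√0.01 = 854 m³/s.
The larger discharge is 854 m³/s and the smaller is 391.4 m³/s; the ratio is 2.18.

2.18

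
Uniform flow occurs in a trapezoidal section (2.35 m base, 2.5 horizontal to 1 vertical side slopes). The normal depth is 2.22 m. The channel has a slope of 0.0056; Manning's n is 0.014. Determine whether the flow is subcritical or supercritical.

supercritical

With bottom width b = 2.35 m and side slope z = 2.5: A = (b + zy)y = (2.35 + 2.5×2.22)×2.22 = 17.54 m²; P = b + 2y√(1+z²) = 2.35 + 2×2.22×2.693 = 14.31 m.
Hydraulic radius R = A/P = 17.54/14.31 = 1.226 m.
V = (1/n) R^(2/3) √S = (1/0.014) × 1.226^(2/3) × √0.0056 = 6.123 m/s. Hydraulic depth D_h = A/T = 17.54/13.45 = 1.304 m.
Froude number Fr = V/√(g·D_h) = 6.123/√(9.81×1.304) = 1.71, which is greater than 1, so the flow is supercritical.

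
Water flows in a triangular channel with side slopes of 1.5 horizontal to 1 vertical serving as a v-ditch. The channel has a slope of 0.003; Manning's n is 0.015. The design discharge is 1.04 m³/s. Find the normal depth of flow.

Manning's equation rearranged: A R^(2/3) = nQ / (1·√S) = 0.015 × 1.04 / (√0.003) = 0.2848.
At y = 0.779 m: A R^(2/3) = 0.4295 — over.
At y = 0.457 m: A R^(2/3) = 0.1036 — short.
At y = 0.668 m: A R^(2/3) = 0.285 — ≈ 0.2848.

y_n = 0.668 m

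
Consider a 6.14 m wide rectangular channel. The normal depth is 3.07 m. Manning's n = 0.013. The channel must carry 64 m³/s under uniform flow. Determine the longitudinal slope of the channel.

S = 0.0011

Flow area A = b·y = 6.14 × 3.07 = 18.85 m². Wetted perimeter P = b + 2y = 6.14 + 2×3.07 = 12.28 m.
Hydraulic radius R = A/P = 18.85/12.28 = 1.535 m.
From Manning's equation, S = [nQ / (1 A R^(2/3))]² = [0.013 × 64 / (1 × 18.85 × 1.535^(2/3))]² = 0.0011.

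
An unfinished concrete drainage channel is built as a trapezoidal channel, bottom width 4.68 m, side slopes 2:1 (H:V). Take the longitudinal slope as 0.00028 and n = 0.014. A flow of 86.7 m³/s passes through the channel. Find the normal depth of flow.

y_n = 3.68 m

Manning's equation rearranged: A R^(2/3) = nQ / (1·√S) = 0.014 × 86.7 / (√0.00028) = 72.54.
At y = 2.64 m: A R^(2/3) = 35.89 — too small.
At y = 3.68 m: A R^(2/3) = 72.57 — matches.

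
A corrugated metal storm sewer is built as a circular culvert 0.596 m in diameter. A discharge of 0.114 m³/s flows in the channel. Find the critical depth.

y_c = 0.216 m

At critical depth, Q² T / (g A³) = 1, i.e. A³/T = Q²/g = 0.114²/9.81 = 0.001325.
At y = 0.154 m: A³/T = 0.0003575 — short.
At y = 0.216 m: A³/T = 0.001326 — matches.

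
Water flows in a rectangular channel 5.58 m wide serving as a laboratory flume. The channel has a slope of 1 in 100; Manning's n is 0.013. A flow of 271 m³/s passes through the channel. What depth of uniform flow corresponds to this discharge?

Manning's equation rearranged: A R^(2/3) = nQ / (1·√S) = 0.013 × 271 / (√0.01) = 35.23.
Try y = 5.54 m: A R^(2/3) = 46.68 — high.
Try y = 3.24 m: A R^(2/3) = 23.68 — low.
Try y = 4.42 m: A R^(2/3) = 35.27 — close enough.

y_n = 4.42 m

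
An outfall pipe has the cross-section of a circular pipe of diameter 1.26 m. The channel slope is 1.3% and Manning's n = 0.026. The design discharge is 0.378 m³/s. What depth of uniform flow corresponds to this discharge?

y_n = 0.329 m

Manning's equation rearranged: A R^(2/3) = nQ / (1·√S) = 0.026 × 0.378 / (√0.013) = 0.0862.
At y = 0.356 m: A R^(2/3) = 0.1006 — over.
At y = 0.257 m: A R^(2/3) = 0.0526 — short.
At y = 0.329 m: A R^(2/3) = 0.08618 — close enough.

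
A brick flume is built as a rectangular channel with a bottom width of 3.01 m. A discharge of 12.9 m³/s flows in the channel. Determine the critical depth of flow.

For a rectangular channel, critical depth y_c = (q²/g)^(1/3) where q = Q/b = 12.9/3.01 = 4.286 m²/s.
So y_c = (4.286²/9.81)^(1/3) = 1.23 m.

y_c = 1.23 m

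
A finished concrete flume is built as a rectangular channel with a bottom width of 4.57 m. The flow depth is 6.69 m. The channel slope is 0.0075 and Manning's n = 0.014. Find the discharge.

Q = 270 m³/s

Flow area A = b·y = 4.57 × 6.69 = 30.57 m². Wetted perimeter P = b + 2y = 4.57 + 2×6.69 = 17.95 m.
Hydraulic radius R = A/P = 30.57/17.95 = 1.703 m.
Manning's equation: Q = (1/n) A R^(2/3) S^(1/2) = (1/0.014) × 30.57 × 1.703^(2/3) × 0.0075^(1/2) = 270 m³/s.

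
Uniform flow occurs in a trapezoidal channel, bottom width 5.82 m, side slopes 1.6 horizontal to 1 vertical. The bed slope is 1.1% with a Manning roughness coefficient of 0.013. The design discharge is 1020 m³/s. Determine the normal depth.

y_n = 4.81 m

Manning's equation rearranged: A R^(2/3) = nQ / (1·√S) = 0.013 × 1020 / (√0.011) = 126.4.
Try y = 5.63 m: A R^(2/3) = 176.9 — too large.
Try y = 4.81 m: A R^(2/3) = 126.4 — ≈ 126.4.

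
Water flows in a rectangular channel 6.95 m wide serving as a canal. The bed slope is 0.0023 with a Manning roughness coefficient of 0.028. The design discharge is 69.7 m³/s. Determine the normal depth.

Manning's equation rearranged: A R^(2/3) = nQ / (1·√S) = 0.028 × 69.7 / (√0.0023) = 40.69.
At y = 4.97 m: A R^(2/3) = 55.65 — high.
At y = 3.44 m: A R^(2/3) = 34.44 — low.
At y = 3.9 m: A R^(2/3) = 40.67 — close enough.

y_n = 3.9 m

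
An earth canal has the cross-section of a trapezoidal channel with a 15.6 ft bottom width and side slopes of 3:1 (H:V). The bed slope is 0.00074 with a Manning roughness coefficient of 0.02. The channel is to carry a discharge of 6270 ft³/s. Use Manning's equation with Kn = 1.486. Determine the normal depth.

Manning's equation rearranged: A R^(2/3) = nQ / (1.486·√S) = 0.02 × 6270 / (1.486 × √0.00074) = 3102.
At y = 15.8 ft: A R^(2/3) = 4183 — too large.
At y = 11.7 ft: A R^(2/3) = 2092 — too small.
At y = 13.9 ft: A R^(2/3) = 3104 — close enough.

y_n = 13.9 ft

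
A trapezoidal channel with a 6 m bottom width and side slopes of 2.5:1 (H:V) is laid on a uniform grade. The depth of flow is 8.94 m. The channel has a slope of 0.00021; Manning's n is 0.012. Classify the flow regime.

subcritical

With bottom width b = 6 m and side slope z = 2.5: A = (b + zy)y = (6 + 2.5×8.94)×8.94 = 253.4 m²; P = b + 2y√(1+z²) = 6 + 2×8.94×2.693 = 54.14 m.
Hydraulic radius R = A/P = 253.4/54.14 = 4.681 m.
V = (1/n) R^(2/3) √S = (1/0.012) × 4.681^(2/3) × √0.00021 = 3.379 m/s. Hydraulic depth D_h = A/T = 253.4/50.7 = 4.999 m.
Froude number Fr = V/√(g·D_h) = 3.379/√(9.81×4.999) = 0.483, which is less than 1, so the flow is subcritical.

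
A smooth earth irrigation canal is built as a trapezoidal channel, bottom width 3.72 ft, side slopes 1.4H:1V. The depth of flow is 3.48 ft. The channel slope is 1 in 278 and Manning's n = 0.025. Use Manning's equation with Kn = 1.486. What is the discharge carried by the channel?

With bottom width b = 3.72 ft and side slope z = 1.4: A = (b + zy)y = (3.72 + 1.4×3.48)×3.48 = 29.9 ft²; P = b + 2y√(1+z²) = 3.72 + 2×3.48×1.72 = 15.69 ft.
Hydraulic radius R = A/P = 29.9/15.69 = 1.905 ft.
Manning's equation: Q = (1.486/n) A R^(2/3) S^(1/2) = (1.486/0.025) × 29.9 × 1.905^(2/3) × 0.003597^(1/2) = 164 ft³/s.

Q = 164 ft³/s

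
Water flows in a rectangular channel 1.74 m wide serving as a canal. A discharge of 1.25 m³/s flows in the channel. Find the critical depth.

For a rectangular channel, critical depth y_c = (q²/g)^(1/3) where q = Q/b = 1.25/1.74 = 0.7184 m²/s.
So y_c = (0.7184²/9.81)^(1/3) = 0.375 m.

y_c = 0.375 m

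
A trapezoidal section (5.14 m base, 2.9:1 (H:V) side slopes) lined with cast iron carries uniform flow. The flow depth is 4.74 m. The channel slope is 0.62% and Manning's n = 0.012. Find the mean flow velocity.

V = 12.5 m/s

With bottom width b = 5.14 m and side slope z = 2.9: A = (b + zy)y = (5.14 + 2.9×4.74)×4.74 = 89.52 m²; P = b + 2y√(1+z²) = 5.14 + 2×4.74×3.068 = 34.22 m.
Hydraulic radius R = A/P = 89.52/34.22 = 2.616 m.
From Manning's equation, V = (1/n) R^(2/3) S^(1/2) = (1/0.012) × 2.616^(2/3) × 0.0062^(1/2) = 12.5 m/s.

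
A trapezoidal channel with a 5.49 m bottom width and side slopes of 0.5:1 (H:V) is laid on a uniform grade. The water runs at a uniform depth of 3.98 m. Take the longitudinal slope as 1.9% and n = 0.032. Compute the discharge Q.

Q = 208 m³/s

With bottom width b = 5.49 m and side slope z = 0.5: A = (b + zy)y = (5.49 + 0.5×3.98)×3.98 = 29.77 m²; P = b + 2y√(1+z²) = 5.49 + 2×3.98×1.118 = 14.39 m.
Hydraulic radius R = A/P = 29.77/14.39 = 2.069 m.
Manning's equation: Q = (1/n) A R^(2/3) S^(1/2) = (1/0.032) × 29.77 × 2.069^(2/3) × 0.019^(1/2) = 208 m³/s.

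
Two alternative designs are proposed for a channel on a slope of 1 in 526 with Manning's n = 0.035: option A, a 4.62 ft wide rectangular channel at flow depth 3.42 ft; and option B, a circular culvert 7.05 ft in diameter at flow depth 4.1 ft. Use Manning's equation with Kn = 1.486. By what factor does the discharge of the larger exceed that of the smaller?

Channel A: Flow area A = b·y = 4.62 × 3.42 = 15.8 ft². Wetted perimeter P = b + 2y = 4.62 + 2×3.42 = 11.46 ft. Hydraulic radius R = A/P = 15.8/11.46 = 1.379 ft. Q_A = (1.486/0.035)·15.8·1.379^(2/3)·√0.001901 = 36.23 ft³/s.
Channel B: For a circular section of diameter D = 7.05 ft at depth y = 4.1 ft, the central angle is θ = 2 arccos(1 − 2y/D) = 3.469 rad. Then A = (D²/8)(θ − sin θ) = 23.55 ft² and P = Dθ/2 = 12.23 ft. Hydraulic radius R = A/P = 23.55/12.23 = 1.926 ft. Q_B = (1.486/0.035)·23.55·1.926^(2/3)·√0.001901 = 67.5 ft³/s.
The larger discharge is 67.5 ft³/s and the smaller is 36.23 ft³/s; the ratio is 1.86.

1.86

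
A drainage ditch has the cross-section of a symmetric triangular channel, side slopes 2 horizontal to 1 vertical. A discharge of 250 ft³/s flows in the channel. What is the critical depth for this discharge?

y_c = 3.96 ft

At critical depth, Q² T / (g A³) = 1, i.e. A³/T = Q²/g = 250²/32.2 = 1941.
Try y = 3.23 ft: A³/T = 703.1 — short.
Try y = 3.96 ft: A³/T = 1948 — matches.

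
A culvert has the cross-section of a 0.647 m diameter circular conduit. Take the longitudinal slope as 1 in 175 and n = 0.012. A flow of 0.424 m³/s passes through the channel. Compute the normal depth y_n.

y_n = 0.395 m

Manning's equation rearranged: A R^(2/3) = nQ / (1·√S) = 0.012 × 0.424 / (√0.005714) = 0.06731.
At y = 0.321 m: A R^(2/3) = 0.04816 — low.
At y = 0.446 m: A R^(2/3) = 0.08008 — high.
At y = 0.395 m: A R^(2/3) = 0.06733 — matches.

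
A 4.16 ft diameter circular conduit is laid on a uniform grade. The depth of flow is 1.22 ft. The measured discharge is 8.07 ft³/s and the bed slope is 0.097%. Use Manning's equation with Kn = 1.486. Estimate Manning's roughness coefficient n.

For a circular section of diameter D = 4.16 ft at depth y = 1.22 ft, the central angle is θ = 2 arccos(1 − 2y/D) = 2.289 rad. Then A = (D²/8)(θ − sin θ) = 3.323 ft² and P = Dθ/2 = 4.761 ft.
Hydraulic radius R = A/P = 3.323/4.761 = 0.6979 ft.
Rearranging Manning's equation: n = (1.486/Q) A R^(2/3) S^(1/2) = (1.486/8.07) × 3.323 × 0.6979^(2/3) × √0.00097 = 0.015.

n = 0.015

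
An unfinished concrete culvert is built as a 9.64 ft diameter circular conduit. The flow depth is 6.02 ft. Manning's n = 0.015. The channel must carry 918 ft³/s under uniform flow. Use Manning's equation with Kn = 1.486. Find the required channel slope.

For a circular section of diameter D = 9.64 ft at depth y = 6.02 ft, the central angle is θ = 2 arccos(1 − 2y/D) = 3.645 rad. Then A = (D²/8)(θ − sin θ) = 47.94 ft² and P = Dθ/2 = 17.57 ft.
Hydraulic radius R = A/P = 47.94/17.57 = 2.729 ft.
From Manning's equation, S = [nQ / (1.486 A R^(2/3))]² = [0.015 × 918 / (1.486 × 47.94 × 2.729^(2/3))]² = 0.0098.

S = 0.0098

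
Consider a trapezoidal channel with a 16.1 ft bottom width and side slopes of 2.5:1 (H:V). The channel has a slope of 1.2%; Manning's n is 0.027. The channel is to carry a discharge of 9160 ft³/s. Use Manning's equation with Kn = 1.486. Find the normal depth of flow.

Manning's equation rearranged: A R^(2/3) = nQ / (1.486·√S) = 0.027 × 9160 / (1.486 × √0.012) = 1519.
Try y = 12.7 ft: A R^(2/3) = 2264 — too large.
Try y = 7.8 ft: A R^(2/3) = 787.8 — too small.
Try y = 10.6 ft: A R^(2/3) = 1519 — ≈ 1519.

y_n = 10.6 ft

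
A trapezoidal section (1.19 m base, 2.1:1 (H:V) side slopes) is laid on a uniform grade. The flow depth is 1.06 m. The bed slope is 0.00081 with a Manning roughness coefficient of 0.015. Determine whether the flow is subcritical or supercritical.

subcritical

With bottom width b = 1.19 m and side slope z = 2.1: A = (b + zy)y = (1.19 + 2.1×1.06)×1.06 = 3.621 m²; P = b + 2y√(1+z²) = 1.19 + 2×1.06×2.326 = 6.121 m.
Hydraulic radius R = A/P = 3.621/6.121 = 0.5916 m.
V = (1/n) R^(2/3) √S = (1/0.015) × 0.5916^(2/3) × √0.00081 = 1.337 m/s. Hydraulic depth D_h = A/T = 3.621/5.642 = 0.6418 m.
Froude number Fr = V/√(g·D_h) = 1.337/√(9.81×0.6418) = 0.533, which is less than 1, so the flow is subcritical.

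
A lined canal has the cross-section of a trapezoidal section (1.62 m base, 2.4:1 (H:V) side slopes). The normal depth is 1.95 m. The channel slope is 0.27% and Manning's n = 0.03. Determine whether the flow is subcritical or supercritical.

subcritical

With bottom width b = 1.62 m and side slope z = 2.4: A = (b + zy)y = (1.62 + 2.4×1.95)×1.95 = 12.29 m²; P = b + 2y√(1+z²) = 1.62 + 2×1.95×2.6 = 11.76 m.
Hydraulic radius R = A/P = 12.29/11.76 = 1.045 m.
V = (1/n) R^(2/3) √S = (1/0.03) × 1.045^(2/3) × √0.0027 = 1.783 m/s. Hydraulic depth D_h = A/T = 12.29/10.98 = 1.119 m.
Froude number Fr = V/√(g·D_h) = 1.783/√(9.81×1.119) = 0.538, which is less than 1, so the flow is subcritical.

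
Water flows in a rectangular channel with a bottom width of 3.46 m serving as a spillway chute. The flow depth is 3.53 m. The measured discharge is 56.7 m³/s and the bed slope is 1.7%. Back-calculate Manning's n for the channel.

n = 0.031

Flow area A = b·y = 3.46 × 3.53 = 12.21 m². Wetted perimeter P = b + 2y = 3.46 + 2×3.53 = 10.52 m.
Hydraulic radius R = A/P = 12.21/10.52 = 1.161 m.
Rearranging Manning's equation: n = (1/Q) A R^(2/3) S^(1/2) = (1/56.7) × 12.21 × 1.161^(2/3) × √0.017 = 0.031.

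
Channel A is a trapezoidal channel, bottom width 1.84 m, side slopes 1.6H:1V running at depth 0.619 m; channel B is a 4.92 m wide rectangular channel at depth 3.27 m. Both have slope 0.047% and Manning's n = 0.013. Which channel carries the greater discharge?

Channel A: With bottom width b = 1.84 m and side slope z = 1.6: A = (b + zy)y = (1.84 + 1.6×0.619)×0.619 = 1.752 m²; P = b + 2y√(1+z²) = 1.84 + 2×0.619×1.887 = 4.176 m. Hydraulic radius R = A/P = 1.752/4.176 = 0.4196 m. Q_A = (1/0.013)·1.752·0.4196^(2/3)·√0.00047 = 1.637 m³/s.
Channel B: Flow area A = b·y = 4.92 × 3.27 = 16.09 m². Wetted perimeter P = b + 2y = 4.92 + 2×3.27 = 11.46 m. Hydraulic radius R = A/P = 16.09/11.46 = 1.404 m. Q_B = (1/0.013)·16.09·1.404^(2/3)·√0.00047 = 33.64 m³/s.
Q_A = 1.637 m³/s vs Q_B = 33.64 m³/s, so channel B carries more.

channel B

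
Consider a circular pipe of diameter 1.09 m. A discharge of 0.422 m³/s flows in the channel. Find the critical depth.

At critical depth, Q² T / (g A³) = 1, i.e. A³/T = Q²/g = 0.422²/9.81 = 0.01815.
At y = 0.316 m: A³/T = 0.01144 — short.
At y = 0.427 m: A³/T = 0.0366 — over.
At y = 0.356 m: A³/T = 0.01815 — ≈ 0.01815.

y_c = 0.356 m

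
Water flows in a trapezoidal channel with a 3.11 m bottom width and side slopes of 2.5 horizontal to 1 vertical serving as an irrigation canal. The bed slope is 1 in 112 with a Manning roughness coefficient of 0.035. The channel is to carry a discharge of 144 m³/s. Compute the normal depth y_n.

Manning's equation rearranged: A R^(2/3) = nQ / (1·√S) = 0.035 × 144 / (√0.008929) = 53.34.
At y = 4.06 m: A R^(2/3) = 89.84 — over.
At y = 2.36 m: A R^(2/3) = 25.9 — short.
At y = 3.25 m: A R^(2/3) = 53.46 — close enough.

y_n = 3.25 m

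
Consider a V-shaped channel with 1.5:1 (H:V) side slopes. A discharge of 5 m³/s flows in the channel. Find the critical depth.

y_c = 1.18 m

At critical depth, Q² T / (g A³) = 1, i.e. A³/T = Q²/g = 5²/9.81 = 2.548.
Trying y = 1.3 m: A³/T = 4.177 — high.
Trying y = 0.877 m: A³/T = 0.5836 — low.
Trying y = 1.18 m: A³/T = 2.574 — ≈ 2.548.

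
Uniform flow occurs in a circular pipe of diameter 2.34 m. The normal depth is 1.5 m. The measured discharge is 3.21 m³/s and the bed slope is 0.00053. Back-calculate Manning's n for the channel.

For a circular section of diameter D = 2.34 m at depth y = 1.5 m, the central angle is θ = 2 arccos(1 − 2y/D) = 3.713 rad. Then A = (D²/8)(θ − sin θ) = 2.912 m² and P = Dθ/2 = 4.345 m.
Hydraulic radius R = A/P = 2.912/4.345 = 0.6703 m.
Rearranging Manning's equation: n = (1/Q) A R^(2/3) S^(1/2) = (1/3.21) × 2.912 × 0.6703^(2/3) × √0.00053 = 0.016.

n = 0.016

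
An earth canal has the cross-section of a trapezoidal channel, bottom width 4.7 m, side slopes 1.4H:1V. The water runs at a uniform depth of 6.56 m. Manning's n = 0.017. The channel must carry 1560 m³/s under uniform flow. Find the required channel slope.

S = 0.017

With bottom width b = 4.7 m and side slope z = 1.4: A = (b + zy)y = (4.7 + 1.4×6.56)×6.56 = 91.08 m²; P = b + 2y√(1+z²) = 4.7 + 2×6.56×1.72 = 27.27 m.
Hydraulic radius R = A/P = 91.08/27.27 = 3.34 m.
From Manning's equation, S = [nQ / (1 A R^(2/3))]² = [0.017 × 1560 / (1 × 91.08 × 3.34^(2/3))]² = 0.017.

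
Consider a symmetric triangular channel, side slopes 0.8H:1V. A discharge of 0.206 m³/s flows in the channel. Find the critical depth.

At critical depth, Q² T / (g A³) = 1, i.e. A³/T = Q²/g = 0.206²/9.81 = 0.004326.
Trying y = 0.515 m: A³/T = 0.01159 — high.
Trying y = 0.361 m: A³/T = 0.001962 — low.
Trying y = 0.423 m: A³/T = 0.004334 — matches.

y_c = 0.423 m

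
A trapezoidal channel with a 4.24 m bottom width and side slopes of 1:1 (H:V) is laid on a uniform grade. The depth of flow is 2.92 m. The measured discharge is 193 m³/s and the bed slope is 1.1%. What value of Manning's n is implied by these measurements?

With bottom width b = 4.24 m and side slope z = 1: A = (b + zy)y = (4.24 + 1×2.92)×2.92 = 20.91 m²; P = b + 2y√(1+z²) = 4.24 + 2×2.92×1.414 = 12.5 m.
Hydraulic radius R = A/P = 20.91/12.5 = 1.673 m.
Rearranging Manning's equation: n = (1/Q) A R^(2/3) S^(1/2) = (1/193) × 20.91 × 1.673^(2/3) × √0.011 = 0.016.

n = 0.016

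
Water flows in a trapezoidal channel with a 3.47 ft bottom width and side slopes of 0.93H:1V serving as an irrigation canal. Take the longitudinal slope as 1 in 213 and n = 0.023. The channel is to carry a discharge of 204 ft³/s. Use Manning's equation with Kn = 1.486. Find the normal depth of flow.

Manning's equation rearranged: A R^(2/3) = nQ / (1.486·√S) = 0.023 × 204 / (1.486 × √0.004695) = 46.08.
At y = 2.89 ft: A R^(2/3) = 24 — short.
At y = 4.47 ft: A R^(2/3) = 57.22 — over.
At y = 4.02 ft: A R^(2/3) = 46.08 — ≈ 46.08.

y_n = 4.02 ft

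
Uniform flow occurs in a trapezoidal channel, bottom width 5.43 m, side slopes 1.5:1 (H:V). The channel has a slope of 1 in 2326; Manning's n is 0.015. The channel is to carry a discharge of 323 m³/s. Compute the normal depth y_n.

y_n = 6.63 m

Manning's equation rearranged: A R^(2/3) = nQ / (1·√S) = 0.015 × 323 / (√0.0004299) = 233.7.
Try y = 8.16 m: A R^(2/3) = 371.6 — over.
Try y = 6.63 m: A R^(2/3) = 233.9 — close enough.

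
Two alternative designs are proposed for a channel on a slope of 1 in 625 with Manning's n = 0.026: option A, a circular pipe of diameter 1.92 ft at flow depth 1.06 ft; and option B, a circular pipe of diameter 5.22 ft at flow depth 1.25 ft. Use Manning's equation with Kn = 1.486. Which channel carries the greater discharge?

Channel A: For a circular section of diameter D = 1.92 ft at depth y = 1.06 ft, the central angle is θ = 2 arccos(1 − 2y/D) = 3.35 rad. Then A = (D²/8)(θ − sin θ) = 1.639 ft² and P = Dθ/2 = 3.216 ft. Hydraulic radius R = A/P = 1.639/3.216 = 0.5097 ft. Q_A = (1.486/0.026)·1.639·0.5097^(2/3)·√0.0016 = 2.391 ft³/s.
Channel B: For a circular section of diameter D = 5.22 ft at depth y = 1.25 ft, the central angle is θ = 2 arccos(1 − 2y/D) = 2.045 rad. Then A = (D²/8)(θ − sin θ) = 3.937 ft² and P = Dθ/2 = 5.338 ft. Hydraulic radius R = A/P = 3.937/5.338 = 0.7375 ft. Q_B = (1.486/0.026)·3.937·0.7375^(2/3)·√0.0016 = 7.347 ft³/s.
Q_A = 2.391 ft³/s vs Q_B = 7.347 ft³/s, so channel B carries more.

channel B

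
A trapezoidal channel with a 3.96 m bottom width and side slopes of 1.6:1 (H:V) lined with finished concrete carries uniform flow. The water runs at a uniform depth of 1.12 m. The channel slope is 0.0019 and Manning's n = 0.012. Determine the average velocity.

With bottom width b = 3.96 m and side slope z = 1.6: A = (b + zy)y = (3.96 + 1.6×1.12)×1.12 = 6.442 m²; P = b + 2y√(1+z²) = 3.96 + 2×1.12×1.887 = 8.186 m.
Hydraulic radius R = A/P = 6.442/8.186 = 0.7869 m.
From Manning's equation, V = (1/n) R^(2/3) S^(1/2) = (1/0.012) × 0.7869^(2/3) × 0.0019^(1/2) = 3.1 m/s.

V = 3.1 m/s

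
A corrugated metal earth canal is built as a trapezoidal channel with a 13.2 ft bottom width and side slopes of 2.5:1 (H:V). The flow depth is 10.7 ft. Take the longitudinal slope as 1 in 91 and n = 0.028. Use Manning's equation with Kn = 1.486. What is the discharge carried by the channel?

Q = 7880 ft³/s

With bottom width b = 13.2 ft and side slope z = 2.5: A = (b + zy)y = (13.2 + 2.5×10.7)×10.7 = 427.5 ft²; P = b + 2y√(1+z²) = 13.2 + 2×10.7×2.693 = 70.82 ft.
Hydraulic radius R = A/P = 427.5/70.82 = 6.036 ft.
Manning's equation: Q = (1.486/n) A R^(2/3) S^(1/2) = (1.486/0.028) × 427.5 × 6.036^(2/3) × 0.01099^(1/2) = 7880 ft³/s.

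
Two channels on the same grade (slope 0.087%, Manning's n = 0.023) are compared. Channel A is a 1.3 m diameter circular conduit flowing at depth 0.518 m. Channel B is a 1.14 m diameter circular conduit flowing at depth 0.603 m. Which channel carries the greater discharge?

Channel A: For a circular section of diameter D = 1.3 m at depth y = 0.518 m, the central angle is θ = 2 arccos(1 − 2y/D) = 2.733 rad. Then A = (D²/8)(θ − sin θ) = 0.4932 m² and P = Dθ/2 = 1.776 m. Hydraulic radius R = A/P = 0.4932/1.776 = 0.2777 m. Q_A = (1/0.023)·0.4932·0.2777^(2/3)·√0.00087 = 0.2692 m³/s.
Channel B: For a circular section of diameter D = 1.14 m at depth y = 0.603 m, the central angle is θ = 2 arccos(1 − 2y/D) = 3.257 rad. Then A = (D²/8)(θ − sin θ) = 0.548 m² and P = Dθ/2 = 1.857 m. Hydraulic radius R = A/P = 0.548/1.857 = 0.2951 m. Q_B = (1/0.023)·0.548·0.2951^(2/3)·√0.00087 = 0.3115 m³/s.
Q_A = 0.2692 m³/s vs Q_B = 0.3115 m³/s, so channel B carries more.

channel B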